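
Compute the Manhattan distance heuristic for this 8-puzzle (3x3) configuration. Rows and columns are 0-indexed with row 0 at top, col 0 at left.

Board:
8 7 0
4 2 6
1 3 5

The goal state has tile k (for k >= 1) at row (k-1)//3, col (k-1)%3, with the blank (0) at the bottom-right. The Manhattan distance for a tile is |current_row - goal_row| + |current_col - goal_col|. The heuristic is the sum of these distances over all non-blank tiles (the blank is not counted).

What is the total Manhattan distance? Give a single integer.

Answer: 14

Derivation:
Tile 8: (0,0)->(2,1) = 3
Tile 7: (0,1)->(2,0) = 3
Tile 4: (1,0)->(1,0) = 0
Tile 2: (1,1)->(0,1) = 1
Tile 6: (1,2)->(1,2) = 0
Tile 1: (2,0)->(0,0) = 2
Tile 3: (2,1)->(0,2) = 3
Tile 5: (2,2)->(1,1) = 2
Sum: 3 + 3 + 0 + 1 + 0 + 2 + 3 + 2 = 14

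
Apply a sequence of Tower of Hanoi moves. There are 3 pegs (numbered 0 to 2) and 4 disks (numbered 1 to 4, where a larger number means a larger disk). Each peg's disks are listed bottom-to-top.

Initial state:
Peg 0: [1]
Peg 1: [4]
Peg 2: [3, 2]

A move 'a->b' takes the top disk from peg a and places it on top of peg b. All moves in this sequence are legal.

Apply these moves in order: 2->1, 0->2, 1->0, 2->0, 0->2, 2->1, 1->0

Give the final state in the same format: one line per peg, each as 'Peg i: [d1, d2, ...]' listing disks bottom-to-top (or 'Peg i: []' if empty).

Answer: Peg 0: [2, 1]
Peg 1: [4]
Peg 2: [3]

Derivation:
After move 1 (2->1):
Peg 0: [1]
Peg 1: [4, 2]
Peg 2: [3]

After move 2 (0->2):
Peg 0: []
Peg 1: [4, 2]
Peg 2: [3, 1]

After move 3 (1->0):
Peg 0: [2]
Peg 1: [4]
Peg 2: [3, 1]

After move 4 (2->0):
Peg 0: [2, 1]
Peg 1: [4]
Peg 2: [3]

After move 5 (0->2):
Peg 0: [2]
Peg 1: [4]
Peg 2: [3, 1]

After move 6 (2->1):
Peg 0: [2]
Peg 1: [4, 1]
Peg 2: [3]

After move 7 (1->0):
Peg 0: [2, 1]
Peg 1: [4]
Peg 2: [3]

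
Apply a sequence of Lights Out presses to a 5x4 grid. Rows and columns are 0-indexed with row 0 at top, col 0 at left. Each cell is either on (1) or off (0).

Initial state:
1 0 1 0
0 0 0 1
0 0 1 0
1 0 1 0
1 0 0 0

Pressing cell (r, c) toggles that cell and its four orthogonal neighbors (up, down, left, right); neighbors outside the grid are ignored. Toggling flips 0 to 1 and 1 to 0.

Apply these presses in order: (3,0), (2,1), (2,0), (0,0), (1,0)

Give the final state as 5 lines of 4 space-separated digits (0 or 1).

After press 1 at (3,0):
1 0 1 0
0 0 0 1
1 0 1 0
0 1 1 0
0 0 0 0

After press 2 at (2,1):
1 0 1 0
0 1 0 1
0 1 0 0
0 0 1 0
0 0 0 0

After press 3 at (2,0):
1 0 1 0
1 1 0 1
1 0 0 0
1 0 1 0
0 0 0 0

After press 4 at (0,0):
0 1 1 0
0 1 0 1
1 0 0 0
1 0 1 0
0 0 0 0

After press 5 at (1,0):
1 1 1 0
1 0 0 1
0 0 0 0
1 0 1 0
0 0 0 0

Answer: 1 1 1 0
1 0 0 1
0 0 0 0
1 0 1 0
0 0 0 0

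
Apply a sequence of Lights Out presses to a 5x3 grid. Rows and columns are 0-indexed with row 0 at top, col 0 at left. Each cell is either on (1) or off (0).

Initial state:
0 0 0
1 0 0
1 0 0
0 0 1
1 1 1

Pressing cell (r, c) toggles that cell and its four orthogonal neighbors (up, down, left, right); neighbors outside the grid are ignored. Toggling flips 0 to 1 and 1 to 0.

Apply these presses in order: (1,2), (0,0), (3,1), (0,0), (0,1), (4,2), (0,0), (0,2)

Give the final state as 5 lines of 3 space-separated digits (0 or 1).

After press 1 at (1,2):
0 0 1
1 1 1
1 0 1
0 0 1
1 1 1

After press 2 at (0,0):
1 1 1
0 1 1
1 0 1
0 0 1
1 1 1

After press 3 at (3,1):
1 1 1
0 1 1
1 1 1
1 1 0
1 0 1

After press 4 at (0,0):
0 0 1
1 1 1
1 1 1
1 1 0
1 0 1

After press 5 at (0,1):
1 1 0
1 0 1
1 1 1
1 1 0
1 0 1

After press 6 at (4,2):
1 1 0
1 0 1
1 1 1
1 1 1
1 1 0

After press 7 at (0,0):
0 0 0
0 0 1
1 1 1
1 1 1
1 1 0

After press 8 at (0,2):
0 1 1
0 0 0
1 1 1
1 1 1
1 1 0

Answer: 0 1 1
0 0 0
1 1 1
1 1 1
1 1 0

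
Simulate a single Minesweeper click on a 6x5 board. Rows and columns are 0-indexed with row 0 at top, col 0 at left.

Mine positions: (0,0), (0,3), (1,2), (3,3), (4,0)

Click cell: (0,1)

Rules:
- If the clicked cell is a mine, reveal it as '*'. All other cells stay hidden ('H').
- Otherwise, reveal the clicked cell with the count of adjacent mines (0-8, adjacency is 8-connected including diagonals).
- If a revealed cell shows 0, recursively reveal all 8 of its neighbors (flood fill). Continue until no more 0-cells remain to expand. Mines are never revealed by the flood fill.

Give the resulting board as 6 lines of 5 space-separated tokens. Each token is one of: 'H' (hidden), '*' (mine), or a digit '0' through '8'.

H 2 H H H
H H H H H
H H H H H
H H H H H
H H H H H
H H H H H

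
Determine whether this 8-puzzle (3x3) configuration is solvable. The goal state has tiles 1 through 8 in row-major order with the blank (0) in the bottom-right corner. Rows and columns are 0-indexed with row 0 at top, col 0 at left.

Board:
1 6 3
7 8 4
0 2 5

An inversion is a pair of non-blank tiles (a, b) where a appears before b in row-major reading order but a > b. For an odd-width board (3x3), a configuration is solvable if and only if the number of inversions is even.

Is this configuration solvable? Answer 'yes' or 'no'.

Answer: yes

Derivation:
Inversions (pairs i<j in row-major order where tile[i] > tile[j] > 0): 12
12 is even, so the puzzle is solvable.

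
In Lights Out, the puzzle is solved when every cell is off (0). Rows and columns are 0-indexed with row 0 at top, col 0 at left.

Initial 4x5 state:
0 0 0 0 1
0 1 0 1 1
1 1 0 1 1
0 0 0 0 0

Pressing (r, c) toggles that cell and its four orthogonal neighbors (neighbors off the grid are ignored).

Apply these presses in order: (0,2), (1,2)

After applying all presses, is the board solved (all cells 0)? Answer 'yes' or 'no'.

Answer: no

Derivation:
After press 1 at (0,2):
0 1 1 1 1
0 1 1 1 1
1 1 0 1 1
0 0 0 0 0

After press 2 at (1,2):
0 1 0 1 1
0 0 0 0 1
1 1 1 1 1
0 0 0 0 0

Lights still on: 9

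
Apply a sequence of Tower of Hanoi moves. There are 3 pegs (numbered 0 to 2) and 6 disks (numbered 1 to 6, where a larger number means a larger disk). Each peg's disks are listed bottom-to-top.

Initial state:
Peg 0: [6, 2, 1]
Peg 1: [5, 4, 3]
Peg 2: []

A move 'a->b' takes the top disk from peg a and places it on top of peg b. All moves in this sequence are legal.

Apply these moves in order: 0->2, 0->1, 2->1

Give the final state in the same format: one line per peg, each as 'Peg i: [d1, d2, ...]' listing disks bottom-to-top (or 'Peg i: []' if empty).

After move 1 (0->2):
Peg 0: [6, 2]
Peg 1: [5, 4, 3]
Peg 2: [1]

After move 2 (0->1):
Peg 0: [6]
Peg 1: [5, 4, 3, 2]
Peg 2: [1]

After move 3 (2->1):
Peg 0: [6]
Peg 1: [5, 4, 3, 2, 1]
Peg 2: []

Answer: Peg 0: [6]
Peg 1: [5, 4, 3, 2, 1]
Peg 2: []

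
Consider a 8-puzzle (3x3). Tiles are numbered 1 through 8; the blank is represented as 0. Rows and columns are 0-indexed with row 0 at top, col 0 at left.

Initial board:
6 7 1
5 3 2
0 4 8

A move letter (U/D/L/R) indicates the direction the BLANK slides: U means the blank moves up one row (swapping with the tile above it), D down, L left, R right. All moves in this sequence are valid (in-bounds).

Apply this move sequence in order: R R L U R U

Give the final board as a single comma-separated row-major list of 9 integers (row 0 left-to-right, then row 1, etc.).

Answer: 6, 7, 0, 5, 2, 1, 4, 3, 8

Derivation:
After move 1 (R):
6 7 1
5 3 2
4 0 8

After move 2 (R):
6 7 1
5 3 2
4 8 0

After move 3 (L):
6 7 1
5 3 2
4 0 8

After move 4 (U):
6 7 1
5 0 2
4 3 8

After move 5 (R):
6 7 1
5 2 0
4 3 8

After move 6 (U):
6 7 0
5 2 1
4 3 8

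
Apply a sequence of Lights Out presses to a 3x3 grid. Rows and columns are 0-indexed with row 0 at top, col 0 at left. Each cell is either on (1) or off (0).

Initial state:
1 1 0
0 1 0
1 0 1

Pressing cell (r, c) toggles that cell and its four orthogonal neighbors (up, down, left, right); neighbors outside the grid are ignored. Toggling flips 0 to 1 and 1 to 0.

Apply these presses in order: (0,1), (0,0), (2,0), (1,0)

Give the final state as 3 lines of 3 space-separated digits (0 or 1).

Answer: 0 1 1
1 1 0
1 1 1

Derivation:
After press 1 at (0,1):
0 0 1
0 0 0
1 0 1

After press 2 at (0,0):
1 1 1
1 0 0
1 0 1

After press 3 at (2,0):
1 1 1
0 0 0
0 1 1

After press 4 at (1,0):
0 1 1
1 1 0
1 1 1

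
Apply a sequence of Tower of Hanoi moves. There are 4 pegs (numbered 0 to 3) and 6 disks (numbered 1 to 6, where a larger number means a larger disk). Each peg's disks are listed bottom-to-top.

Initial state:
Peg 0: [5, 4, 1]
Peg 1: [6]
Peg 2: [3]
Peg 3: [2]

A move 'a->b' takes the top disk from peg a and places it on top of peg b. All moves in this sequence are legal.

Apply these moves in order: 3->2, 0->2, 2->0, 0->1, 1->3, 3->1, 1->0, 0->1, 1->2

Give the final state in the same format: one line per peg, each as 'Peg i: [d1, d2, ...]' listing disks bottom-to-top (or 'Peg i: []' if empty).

After move 1 (3->2):
Peg 0: [5, 4, 1]
Peg 1: [6]
Peg 2: [3, 2]
Peg 3: []

After move 2 (0->2):
Peg 0: [5, 4]
Peg 1: [6]
Peg 2: [3, 2, 1]
Peg 3: []

After move 3 (2->0):
Peg 0: [5, 4, 1]
Peg 1: [6]
Peg 2: [3, 2]
Peg 3: []

After move 4 (0->1):
Peg 0: [5, 4]
Peg 1: [6, 1]
Peg 2: [3, 2]
Peg 3: []

After move 5 (1->3):
Peg 0: [5, 4]
Peg 1: [6]
Peg 2: [3, 2]
Peg 3: [1]

After move 6 (3->1):
Peg 0: [5, 4]
Peg 1: [6, 1]
Peg 2: [3, 2]
Peg 3: []

After move 7 (1->0):
Peg 0: [5, 4, 1]
Peg 1: [6]
Peg 2: [3, 2]
Peg 3: []

After move 8 (0->1):
Peg 0: [5, 4]
Peg 1: [6, 1]
Peg 2: [3, 2]
Peg 3: []

After move 9 (1->2):
Peg 0: [5, 4]
Peg 1: [6]
Peg 2: [3, 2, 1]
Peg 3: []

Answer: Peg 0: [5, 4]
Peg 1: [6]
Peg 2: [3, 2, 1]
Peg 3: []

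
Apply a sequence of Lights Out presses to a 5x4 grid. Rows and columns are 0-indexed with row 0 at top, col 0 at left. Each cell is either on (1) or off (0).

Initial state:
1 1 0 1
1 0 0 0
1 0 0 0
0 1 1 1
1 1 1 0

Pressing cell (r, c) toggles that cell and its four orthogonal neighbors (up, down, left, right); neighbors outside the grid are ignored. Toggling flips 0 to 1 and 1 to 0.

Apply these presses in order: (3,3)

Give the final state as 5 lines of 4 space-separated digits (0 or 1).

After press 1 at (3,3):
1 1 0 1
1 0 0 0
1 0 0 1
0 1 0 0
1 1 1 1

Answer: 1 1 0 1
1 0 0 0
1 0 0 1
0 1 0 0
1 1 1 1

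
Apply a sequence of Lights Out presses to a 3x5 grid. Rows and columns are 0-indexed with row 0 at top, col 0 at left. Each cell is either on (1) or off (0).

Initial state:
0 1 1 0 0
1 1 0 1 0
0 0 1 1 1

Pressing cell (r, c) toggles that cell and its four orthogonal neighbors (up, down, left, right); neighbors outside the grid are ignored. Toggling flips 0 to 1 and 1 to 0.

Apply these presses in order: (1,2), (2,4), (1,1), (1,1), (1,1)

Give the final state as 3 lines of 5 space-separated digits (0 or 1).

Answer: 0 0 0 0 0
0 1 0 0 1
0 1 0 0 0

Derivation:
After press 1 at (1,2):
0 1 0 0 0
1 0 1 0 0
0 0 0 1 1

After press 2 at (2,4):
0 1 0 0 0
1 0 1 0 1
0 0 0 0 0

After press 3 at (1,1):
0 0 0 0 0
0 1 0 0 1
0 1 0 0 0

After press 4 at (1,1):
0 1 0 0 0
1 0 1 0 1
0 0 0 0 0

After press 5 at (1,1):
0 0 0 0 0
0 1 0 0 1
0 1 0 0 0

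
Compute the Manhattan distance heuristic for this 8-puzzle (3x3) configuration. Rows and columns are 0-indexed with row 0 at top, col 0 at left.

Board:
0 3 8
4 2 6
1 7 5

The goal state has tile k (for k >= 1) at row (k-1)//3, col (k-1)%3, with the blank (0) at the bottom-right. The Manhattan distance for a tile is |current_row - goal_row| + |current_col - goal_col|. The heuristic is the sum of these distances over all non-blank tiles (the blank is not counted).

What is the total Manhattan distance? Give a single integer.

Answer: 10

Derivation:
Tile 3: at (0,1), goal (0,2), distance |0-0|+|1-2| = 1
Tile 8: at (0,2), goal (2,1), distance |0-2|+|2-1| = 3
Tile 4: at (1,0), goal (1,0), distance |1-1|+|0-0| = 0
Tile 2: at (1,1), goal (0,1), distance |1-0|+|1-1| = 1
Tile 6: at (1,2), goal (1,2), distance |1-1|+|2-2| = 0
Tile 1: at (2,0), goal (0,0), distance |2-0|+|0-0| = 2
Tile 7: at (2,1), goal (2,0), distance |2-2|+|1-0| = 1
Tile 5: at (2,2), goal (1,1), distance |2-1|+|2-1| = 2
Sum: 1 + 3 + 0 + 1 + 0 + 2 + 1 + 2 = 10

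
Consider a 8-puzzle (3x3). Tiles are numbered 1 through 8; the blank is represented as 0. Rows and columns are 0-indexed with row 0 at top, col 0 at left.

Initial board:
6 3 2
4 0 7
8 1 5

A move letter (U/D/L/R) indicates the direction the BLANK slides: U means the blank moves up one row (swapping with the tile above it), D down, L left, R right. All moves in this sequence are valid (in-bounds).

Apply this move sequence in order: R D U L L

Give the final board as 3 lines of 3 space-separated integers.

After move 1 (R):
6 3 2
4 7 0
8 1 5

After move 2 (D):
6 3 2
4 7 5
8 1 0

After move 3 (U):
6 3 2
4 7 0
8 1 5

After move 4 (L):
6 3 2
4 0 7
8 1 5

After move 5 (L):
6 3 2
0 4 7
8 1 5

Answer: 6 3 2
0 4 7
8 1 5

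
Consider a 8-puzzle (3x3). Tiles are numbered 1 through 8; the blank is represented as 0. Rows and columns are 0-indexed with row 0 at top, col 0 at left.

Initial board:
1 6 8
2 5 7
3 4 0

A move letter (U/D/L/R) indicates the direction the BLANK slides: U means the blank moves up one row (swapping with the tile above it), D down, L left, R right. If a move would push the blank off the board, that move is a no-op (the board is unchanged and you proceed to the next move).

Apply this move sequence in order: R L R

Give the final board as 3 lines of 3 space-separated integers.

Answer: 1 6 8
2 5 7
3 4 0

Derivation:
After move 1 (R):
1 6 8
2 5 7
3 4 0

After move 2 (L):
1 6 8
2 5 7
3 0 4

After move 3 (R):
1 6 8
2 5 7
3 4 0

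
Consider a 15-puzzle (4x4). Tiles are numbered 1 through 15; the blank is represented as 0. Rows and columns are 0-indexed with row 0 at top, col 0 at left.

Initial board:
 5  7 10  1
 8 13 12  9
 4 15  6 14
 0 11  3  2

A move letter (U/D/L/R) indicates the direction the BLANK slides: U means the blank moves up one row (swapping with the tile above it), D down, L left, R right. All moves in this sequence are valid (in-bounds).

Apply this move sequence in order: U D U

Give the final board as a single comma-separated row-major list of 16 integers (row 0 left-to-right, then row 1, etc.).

After move 1 (U):
 5  7 10  1
 8 13 12  9
 0 15  6 14
 4 11  3  2

After move 2 (D):
 5  7 10  1
 8 13 12  9
 4 15  6 14
 0 11  3  2

After move 3 (U):
 5  7 10  1
 8 13 12  9
 0 15  6 14
 4 11  3  2

Answer: 5, 7, 10, 1, 8, 13, 12, 9, 0, 15, 6, 14, 4, 11, 3, 2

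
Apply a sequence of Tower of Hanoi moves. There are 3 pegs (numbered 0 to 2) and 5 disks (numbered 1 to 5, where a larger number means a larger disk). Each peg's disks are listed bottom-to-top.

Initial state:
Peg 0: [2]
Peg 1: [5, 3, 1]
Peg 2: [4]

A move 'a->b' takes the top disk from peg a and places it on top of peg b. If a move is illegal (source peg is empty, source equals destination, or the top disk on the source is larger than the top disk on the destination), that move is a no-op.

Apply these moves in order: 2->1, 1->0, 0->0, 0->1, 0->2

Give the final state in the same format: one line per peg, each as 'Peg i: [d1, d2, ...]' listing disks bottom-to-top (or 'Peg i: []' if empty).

After move 1 (2->1):
Peg 0: [2]
Peg 1: [5, 3, 1]
Peg 2: [4]

After move 2 (1->0):
Peg 0: [2, 1]
Peg 1: [5, 3]
Peg 2: [4]

After move 3 (0->0):
Peg 0: [2, 1]
Peg 1: [5, 3]
Peg 2: [4]

After move 4 (0->1):
Peg 0: [2]
Peg 1: [5, 3, 1]
Peg 2: [4]

After move 5 (0->2):
Peg 0: []
Peg 1: [5, 3, 1]
Peg 2: [4, 2]

Answer: Peg 0: []
Peg 1: [5, 3, 1]
Peg 2: [4, 2]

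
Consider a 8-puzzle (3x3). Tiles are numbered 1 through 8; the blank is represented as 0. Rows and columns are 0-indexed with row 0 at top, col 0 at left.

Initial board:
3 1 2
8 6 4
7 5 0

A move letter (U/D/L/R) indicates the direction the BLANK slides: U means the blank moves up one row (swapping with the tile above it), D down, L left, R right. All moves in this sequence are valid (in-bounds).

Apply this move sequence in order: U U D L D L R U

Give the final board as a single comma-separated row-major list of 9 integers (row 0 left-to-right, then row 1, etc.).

After move 1 (U):
3 1 2
8 6 0
7 5 4

After move 2 (U):
3 1 0
8 6 2
7 5 4

After move 3 (D):
3 1 2
8 6 0
7 5 4

After move 4 (L):
3 1 2
8 0 6
7 5 4

After move 5 (D):
3 1 2
8 5 6
7 0 4

After move 6 (L):
3 1 2
8 5 6
0 7 4

After move 7 (R):
3 1 2
8 5 6
7 0 4

After move 8 (U):
3 1 2
8 0 6
7 5 4

Answer: 3, 1, 2, 8, 0, 6, 7, 5, 4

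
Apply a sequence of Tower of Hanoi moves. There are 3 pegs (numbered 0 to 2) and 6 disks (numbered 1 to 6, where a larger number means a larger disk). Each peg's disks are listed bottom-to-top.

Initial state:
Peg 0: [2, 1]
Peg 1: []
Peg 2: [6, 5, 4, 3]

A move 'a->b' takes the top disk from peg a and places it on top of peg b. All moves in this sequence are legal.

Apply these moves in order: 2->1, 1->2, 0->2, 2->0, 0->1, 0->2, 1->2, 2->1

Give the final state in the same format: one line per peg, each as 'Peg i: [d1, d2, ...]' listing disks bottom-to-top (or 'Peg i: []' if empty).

Answer: Peg 0: []
Peg 1: [1]
Peg 2: [6, 5, 4, 3, 2]

Derivation:
After move 1 (2->1):
Peg 0: [2, 1]
Peg 1: [3]
Peg 2: [6, 5, 4]

After move 2 (1->2):
Peg 0: [2, 1]
Peg 1: []
Peg 2: [6, 5, 4, 3]

After move 3 (0->2):
Peg 0: [2]
Peg 1: []
Peg 2: [6, 5, 4, 3, 1]

After move 4 (2->0):
Peg 0: [2, 1]
Peg 1: []
Peg 2: [6, 5, 4, 3]

After move 5 (0->1):
Peg 0: [2]
Peg 1: [1]
Peg 2: [6, 5, 4, 3]

After move 6 (0->2):
Peg 0: []
Peg 1: [1]
Peg 2: [6, 5, 4, 3, 2]

After move 7 (1->2):
Peg 0: []
Peg 1: []
Peg 2: [6, 5, 4, 3, 2, 1]

After move 8 (2->1):
Peg 0: []
Peg 1: [1]
Peg 2: [6, 5, 4, 3, 2]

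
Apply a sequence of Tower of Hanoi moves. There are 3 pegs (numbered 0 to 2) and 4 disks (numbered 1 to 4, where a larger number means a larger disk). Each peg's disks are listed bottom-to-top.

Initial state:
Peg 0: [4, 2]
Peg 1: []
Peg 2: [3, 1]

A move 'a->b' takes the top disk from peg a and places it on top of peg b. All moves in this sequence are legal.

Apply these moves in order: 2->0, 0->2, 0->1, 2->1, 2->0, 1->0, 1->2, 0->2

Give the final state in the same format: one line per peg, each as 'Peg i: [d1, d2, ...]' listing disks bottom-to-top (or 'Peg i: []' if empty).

Answer: Peg 0: [4, 3]
Peg 1: []
Peg 2: [2, 1]

Derivation:
After move 1 (2->0):
Peg 0: [4, 2, 1]
Peg 1: []
Peg 2: [3]

After move 2 (0->2):
Peg 0: [4, 2]
Peg 1: []
Peg 2: [3, 1]

After move 3 (0->1):
Peg 0: [4]
Peg 1: [2]
Peg 2: [3, 1]

After move 4 (2->1):
Peg 0: [4]
Peg 1: [2, 1]
Peg 2: [3]

After move 5 (2->0):
Peg 0: [4, 3]
Peg 1: [2, 1]
Peg 2: []

After move 6 (1->0):
Peg 0: [4, 3, 1]
Peg 1: [2]
Peg 2: []

After move 7 (1->2):
Peg 0: [4, 3, 1]
Peg 1: []
Peg 2: [2]

After move 8 (0->2):
Peg 0: [4, 3]
Peg 1: []
Peg 2: [2, 1]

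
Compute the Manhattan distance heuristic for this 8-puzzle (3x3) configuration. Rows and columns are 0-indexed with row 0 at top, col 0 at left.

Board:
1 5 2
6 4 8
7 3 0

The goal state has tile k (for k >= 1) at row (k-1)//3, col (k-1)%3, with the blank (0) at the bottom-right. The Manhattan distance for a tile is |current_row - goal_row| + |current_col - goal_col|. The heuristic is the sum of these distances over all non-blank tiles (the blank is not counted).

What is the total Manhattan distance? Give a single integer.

Tile 1: (0,0)->(0,0) = 0
Tile 5: (0,1)->(1,1) = 1
Tile 2: (0,2)->(0,1) = 1
Tile 6: (1,0)->(1,2) = 2
Tile 4: (1,1)->(1,0) = 1
Tile 8: (1,2)->(2,1) = 2
Tile 7: (2,0)->(2,0) = 0
Tile 3: (2,1)->(0,2) = 3
Sum: 0 + 1 + 1 + 2 + 1 + 2 + 0 + 3 = 10

Answer: 10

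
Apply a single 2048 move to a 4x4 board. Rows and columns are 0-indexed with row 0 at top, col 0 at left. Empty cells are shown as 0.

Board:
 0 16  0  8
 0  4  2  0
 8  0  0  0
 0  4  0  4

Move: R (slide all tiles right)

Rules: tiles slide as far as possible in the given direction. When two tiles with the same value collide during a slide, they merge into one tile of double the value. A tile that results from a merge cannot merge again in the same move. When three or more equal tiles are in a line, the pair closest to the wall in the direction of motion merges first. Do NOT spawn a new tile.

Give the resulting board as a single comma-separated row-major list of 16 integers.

Slide right:
row 0: [0, 16, 0, 8] -> [0, 0, 16, 8]
row 1: [0, 4, 2, 0] -> [0, 0, 4, 2]
row 2: [8, 0, 0, 0] -> [0, 0, 0, 8]
row 3: [0, 4, 0, 4] -> [0, 0, 0, 8]

Answer: 0, 0, 16, 8, 0, 0, 4, 2, 0, 0, 0, 8, 0, 0, 0, 8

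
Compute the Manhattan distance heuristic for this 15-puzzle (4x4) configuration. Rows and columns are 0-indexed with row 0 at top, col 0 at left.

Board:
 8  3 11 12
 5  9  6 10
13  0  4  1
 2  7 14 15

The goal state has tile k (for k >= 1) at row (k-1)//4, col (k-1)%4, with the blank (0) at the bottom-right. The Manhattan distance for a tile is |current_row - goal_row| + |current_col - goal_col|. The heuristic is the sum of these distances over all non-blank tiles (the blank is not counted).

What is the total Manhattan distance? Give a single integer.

Answer: 33

Derivation:
Tile 8: (0,0)->(1,3) = 4
Tile 3: (0,1)->(0,2) = 1
Tile 11: (0,2)->(2,2) = 2
Tile 12: (0,3)->(2,3) = 2
Tile 5: (1,0)->(1,0) = 0
Tile 9: (1,1)->(2,0) = 2
Tile 6: (1,2)->(1,1) = 1
Tile 10: (1,3)->(2,1) = 3
Tile 13: (2,0)->(3,0) = 1
Tile 4: (2,2)->(0,3) = 3
Tile 1: (2,3)->(0,0) = 5
Tile 2: (3,0)->(0,1) = 4
Tile 7: (3,1)->(1,2) = 3
Tile 14: (3,2)->(3,1) = 1
Tile 15: (3,3)->(3,2) = 1
Sum: 4 + 1 + 2 + 2 + 0 + 2 + 1 + 3 + 1 + 3 + 5 + 4 + 3 + 1 + 1 = 33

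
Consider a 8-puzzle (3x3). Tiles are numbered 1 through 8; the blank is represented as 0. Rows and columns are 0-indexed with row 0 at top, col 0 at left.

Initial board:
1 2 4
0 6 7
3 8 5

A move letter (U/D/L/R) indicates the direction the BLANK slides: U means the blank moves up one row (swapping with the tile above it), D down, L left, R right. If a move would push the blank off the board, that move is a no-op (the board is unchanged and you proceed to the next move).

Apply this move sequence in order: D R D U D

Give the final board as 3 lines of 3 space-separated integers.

Answer: 1 2 4
3 6 7
8 0 5

Derivation:
After move 1 (D):
1 2 4
3 6 7
0 8 5

After move 2 (R):
1 2 4
3 6 7
8 0 5

After move 3 (D):
1 2 4
3 6 7
8 0 5

After move 4 (U):
1 2 4
3 0 7
8 6 5

After move 5 (D):
1 2 4
3 6 7
8 0 5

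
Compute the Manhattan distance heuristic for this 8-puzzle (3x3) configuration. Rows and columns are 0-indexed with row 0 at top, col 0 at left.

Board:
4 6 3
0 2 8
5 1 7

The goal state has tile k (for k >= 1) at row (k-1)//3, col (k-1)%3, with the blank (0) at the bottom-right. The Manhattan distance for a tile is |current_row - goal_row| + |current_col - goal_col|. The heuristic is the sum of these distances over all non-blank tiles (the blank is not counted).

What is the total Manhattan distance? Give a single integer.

Tile 4: at (0,0), goal (1,0), distance |0-1|+|0-0| = 1
Tile 6: at (0,1), goal (1,2), distance |0-1|+|1-2| = 2
Tile 3: at (0,2), goal (0,2), distance |0-0|+|2-2| = 0
Tile 2: at (1,1), goal (0,1), distance |1-0|+|1-1| = 1
Tile 8: at (1,2), goal (2,1), distance |1-2|+|2-1| = 2
Tile 5: at (2,0), goal (1,1), distance |2-1|+|0-1| = 2
Tile 1: at (2,1), goal (0,0), distance |2-0|+|1-0| = 3
Tile 7: at (2,2), goal (2,0), distance |2-2|+|2-0| = 2
Sum: 1 + 2 + 0 + 1 + 2 + 2 + 3 + 2 = 13

Answer: 13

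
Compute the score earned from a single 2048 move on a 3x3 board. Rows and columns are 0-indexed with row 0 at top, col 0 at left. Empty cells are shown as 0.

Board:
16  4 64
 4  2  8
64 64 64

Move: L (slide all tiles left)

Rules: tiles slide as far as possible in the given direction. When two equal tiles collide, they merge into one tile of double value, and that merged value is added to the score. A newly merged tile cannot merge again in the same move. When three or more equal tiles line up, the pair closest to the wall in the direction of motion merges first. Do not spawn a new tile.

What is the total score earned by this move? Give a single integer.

Answer: 128

Derivation:
Slide left:
row 0: [16, 4, 64] -> [16, 4, 64]  score +0 (running 0)
row 1: [4, 2, 8] -> [4, 2, 8]  score +0 (running 0)
row 2: [64, 64, 64] -> [128, 64, 0]  score +128 (running 128)
Board after move:
 16   4  64
  4   2   8
128  64   0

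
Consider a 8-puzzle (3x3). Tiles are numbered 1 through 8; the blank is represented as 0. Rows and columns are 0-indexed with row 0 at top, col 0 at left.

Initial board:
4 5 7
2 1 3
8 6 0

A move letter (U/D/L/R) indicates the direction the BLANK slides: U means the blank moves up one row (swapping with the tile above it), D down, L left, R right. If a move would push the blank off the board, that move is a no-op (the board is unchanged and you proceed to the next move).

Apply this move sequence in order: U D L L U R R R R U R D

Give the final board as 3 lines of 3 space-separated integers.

Answer: 4 5 7
1 3 0
2 8 6

Derivation:
After move 1 (U):
4 5 7
2 1 0
8 6 3

After move 2 (D):
4 5 7
2 1 3
8 6 0

After move 3 (L):
4 5 7
2 1 3
8 0 6

After move 4 (L):
4 5 7
2 1 3
0 8 6

After move 5 (U):
4 5 7
0 1 3
2 8 6

After move 6 (R):
4 5 7
1 0 3
2 8 6

After move 7 (R):
4 5 7
1 3 0
2 8 6

After move 8 (R):
4 5 7
1 3 0
2 8 6

After move 9 (R):
4 5 7
1 3 0
2 8 6

After move 10 (U):
4 5 0
1 3 7
2 8 6

After move 11 (R):
4 5 0
1 3 7
2 8 6

After move 12 (D):
4 5 7
1 3 0
2 8 6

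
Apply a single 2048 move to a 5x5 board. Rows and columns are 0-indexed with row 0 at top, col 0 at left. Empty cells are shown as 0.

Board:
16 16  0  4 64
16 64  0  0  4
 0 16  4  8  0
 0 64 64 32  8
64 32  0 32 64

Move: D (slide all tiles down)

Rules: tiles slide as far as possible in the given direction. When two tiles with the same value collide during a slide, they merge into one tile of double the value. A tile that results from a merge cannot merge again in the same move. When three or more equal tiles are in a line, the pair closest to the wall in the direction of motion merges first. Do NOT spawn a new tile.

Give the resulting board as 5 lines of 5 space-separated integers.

Slide down:
col 0: [16, 16, 0, 0, 64] -> [0, 0, 0, 32, 64]
col 1: [16, 64, 16, 64, 32] -> [16, 64, 16, 64, 32]
col 2: [0, 0, 4, 64, 0] -> [0, 0, 0, 4, 64]
col 3: [4, 0, 8, 32, 32] -> [0, 0, 4, 8, 64]
col 4: [64, 4, 0, 8, 64] -> [0, 64, 4, 8, 64]

Answer:  0 16  0  0  0
 0 64  0  0 64
 0 16  0  4  4
32 64  4  8  8
64 32 64 64 64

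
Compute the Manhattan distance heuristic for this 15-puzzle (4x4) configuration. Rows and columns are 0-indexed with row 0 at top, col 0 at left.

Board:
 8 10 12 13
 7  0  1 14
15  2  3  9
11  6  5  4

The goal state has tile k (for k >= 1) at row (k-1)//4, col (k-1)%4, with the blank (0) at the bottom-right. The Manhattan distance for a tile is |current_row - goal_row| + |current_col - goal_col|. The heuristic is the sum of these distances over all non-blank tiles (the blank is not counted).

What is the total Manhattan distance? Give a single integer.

Tile 8: (0,0)->(1,3) = 4
Tile 10: (0,1)->(2,1) = 2
Tile 12: (0,2)->(2,3) = 3
Tile 13: (0,3)->(3,0) = 6
Tile 7: (1,0)->(1,2) = 2
Tile 1: (1,2)->(0,0) = 3
Tile 14: (1,3)->(3,1) = 4
Tile 15: (2,0)->(3,2) = 3
Tile 2: (2,1)->(0,1) = 2
Tile 3: (2,2)->(0,2) = 2
Tile 9: (2,3)->(2,0) = 3
Tile 11: (3,0)->(2,2) = 3
Tile 6: (3,1)->(1,1) = 2
Tile 5: (3,2)->(1,0) = 4
Tile 4: (3,3)->(0,3) = 3
Sum: 4 + 2 + 3 + 6 + 2 + 3 + 4 + 3 + 2 + 2 + 3 + 3 + 2 + 4 + 3 = 46

Answer: 46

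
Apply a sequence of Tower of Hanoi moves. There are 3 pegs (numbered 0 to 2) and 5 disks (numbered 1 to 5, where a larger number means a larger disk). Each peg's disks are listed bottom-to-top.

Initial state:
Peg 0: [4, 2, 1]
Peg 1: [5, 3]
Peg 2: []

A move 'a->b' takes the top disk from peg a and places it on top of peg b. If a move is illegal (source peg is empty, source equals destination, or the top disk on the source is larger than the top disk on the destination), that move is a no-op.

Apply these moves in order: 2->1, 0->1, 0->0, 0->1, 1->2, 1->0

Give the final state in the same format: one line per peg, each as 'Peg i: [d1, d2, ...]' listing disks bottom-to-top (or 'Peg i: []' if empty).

After move 1 (2->1):
Peg 0: [4, 2, 1]
Peg 1: [5, 3]
Peg 2: []

After move 2 (0->1):
Peg 0: [4, 2]
Peg 1: [5, 3, 1]
Peg 2: []

After move 3 (0->0):
Peg 0: [4, 2]
Peg 1: [5, 3, 1]
Peg 2: []

After move 4 (0->1):
Peg 0: [4, 2]
Peg 1: [5, 3, 1]
Peg 2: []

After move 5 (1->2):
Peg 0: [4, 2]
Peg 1: [5, 3]
Peg 2: [1]

After move 6 (1->0):
Peg 0: [4, 2]
Peg 1: [5, 3]
Peg 2: [1]

Answer: Peg 0: [4, 2]
Peg 1: [5, 3]
Peg 2: [1]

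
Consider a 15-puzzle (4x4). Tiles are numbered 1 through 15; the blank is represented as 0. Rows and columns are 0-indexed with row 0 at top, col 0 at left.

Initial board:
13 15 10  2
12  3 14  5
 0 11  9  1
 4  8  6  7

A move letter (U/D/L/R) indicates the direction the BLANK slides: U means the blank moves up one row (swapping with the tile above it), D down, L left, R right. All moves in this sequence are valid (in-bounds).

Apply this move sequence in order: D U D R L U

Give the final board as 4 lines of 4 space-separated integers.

After move 1 (D):
13 15 10  2
12  3 14  5
 4 11  9  1
 0  8  6  7

After move 2 (U):
13 15 10  2
12  3 14  5
 0 11  9  1
 4  8  6  7

After move 3 (D):
13 15 10  2
12  3 14  5
 4 11  9  1
 0  8  6  7

After move 4 (R):
13 15 10  2
12  3 14  5
 4 11  9  1
 8  0  6  7

After move 5 (L):
13 15 10  2
12  3 14  5
 4 11  9  1
 0  8  6  7

After move 6 (U):
13 15 10  2
12  3 14  5
 0 11  9  1
 4  8  6  7

Answer: 13 15 10  2
12  3 14  5
 0 11  9  1
 4  8  6  7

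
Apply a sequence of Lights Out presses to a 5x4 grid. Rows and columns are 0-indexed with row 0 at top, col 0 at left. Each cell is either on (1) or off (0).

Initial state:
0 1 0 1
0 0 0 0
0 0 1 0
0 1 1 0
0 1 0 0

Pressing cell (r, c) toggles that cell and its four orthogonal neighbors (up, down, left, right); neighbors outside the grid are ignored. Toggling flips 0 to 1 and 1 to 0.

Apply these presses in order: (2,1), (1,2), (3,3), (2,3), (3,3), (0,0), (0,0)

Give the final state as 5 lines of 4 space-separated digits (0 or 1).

Answer: 0 1 1 1
0 0 1 0
1 1 0 1
0 0 1 1
0 1 0 0

Derivation:
After press 1 at (2,1):
0 1 0 1
0 1 0 0
1 1 0 0
0 0 1 0
0 1 0 0

After press 2 at (1,2):
0 1 1 1
0 0 1 1
1 1 1 0
0 0 1 0
0 1 0 0

After press 3 at (3,3):
0 1 1 1
0 0 1 1
1 1 1 1
0 0 0 1
0 1 0 1

After press 4 at (2,3):
0 1 1 1
0 0 1 0
1 1 0 0
0 0 0 0
0 1 0 1

After press 5 at (3,3):
0 1 1 1
0 0 1 0
1 1 0 1
0 0 1 1
0 1 0 0

After press 6 at (0,0):
1 0 1 1
1 0 1 0
1 1 0 1
0 0 1 1
0 1 0 0

After press 7 at (0,0):
0 1 1 1
0 0 1 0
1 1 0 1
0 0 1 1
0 1 0 0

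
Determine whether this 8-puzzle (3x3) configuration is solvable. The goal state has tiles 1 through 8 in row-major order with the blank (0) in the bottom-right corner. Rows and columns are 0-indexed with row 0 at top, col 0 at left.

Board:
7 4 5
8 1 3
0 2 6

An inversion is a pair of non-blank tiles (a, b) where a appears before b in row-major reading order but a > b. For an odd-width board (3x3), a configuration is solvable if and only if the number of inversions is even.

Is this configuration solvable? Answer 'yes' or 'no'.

Answer: no

Derivation:
Inversions (pairs i<j in row-major order where tile[i] > tile[j] > 0): 17
17 is odd, so the puzzle is not solvable.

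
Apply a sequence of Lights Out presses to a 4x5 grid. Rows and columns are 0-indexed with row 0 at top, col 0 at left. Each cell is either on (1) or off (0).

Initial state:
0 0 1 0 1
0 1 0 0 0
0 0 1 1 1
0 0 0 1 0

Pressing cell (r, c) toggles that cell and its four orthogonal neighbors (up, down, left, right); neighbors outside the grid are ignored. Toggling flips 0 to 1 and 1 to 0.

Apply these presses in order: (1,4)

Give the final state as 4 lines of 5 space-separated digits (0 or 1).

Answer: 0 0 1 0 0
0 1 0 1 1
0 0 1 1 0
0 0 0 1 0

Derivation:
After press 1 at (1,4):
0 0 1 0 0
0 1 0 1 1
0 0 1 1 0
0 0 0 1 0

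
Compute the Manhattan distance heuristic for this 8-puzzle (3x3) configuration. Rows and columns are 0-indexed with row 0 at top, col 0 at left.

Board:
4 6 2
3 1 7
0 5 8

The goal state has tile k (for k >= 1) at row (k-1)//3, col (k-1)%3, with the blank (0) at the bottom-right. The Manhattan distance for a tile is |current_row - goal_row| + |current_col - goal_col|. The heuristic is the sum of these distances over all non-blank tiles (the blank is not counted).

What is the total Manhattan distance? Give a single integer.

Answer: 14

Derivation:
Tile 4: at (0,0), goal (1,0), distance |0-1|+|0-0| = 1
Tile 6: at (0,1), goal (1,2), distance |0-1|+|1-2| = 2
Tile 2: at (0,2), goal (0,1), distance |0-0|+|2-1| = 1
Tile 3: at (1,0), goal (0,2), distance |1-0|+|0-2| = 3
Tile 1: at (1,1), goal (0,0), distance |1-0|+|1-0| = 2
Tile 7: at (1,2), goal (2,0), distance |1-2|+|2-0| = 3
Tile 5: at (2,1), goal (1,1), distance |2-1|+|1-1| = 1
Tile 8: at (2,2), goal (2,1), distance |2-2|+|2-1| = 1
Sum: 1 + 2 + 1 + 3 + 2 + 3 + 1 + 1 = 14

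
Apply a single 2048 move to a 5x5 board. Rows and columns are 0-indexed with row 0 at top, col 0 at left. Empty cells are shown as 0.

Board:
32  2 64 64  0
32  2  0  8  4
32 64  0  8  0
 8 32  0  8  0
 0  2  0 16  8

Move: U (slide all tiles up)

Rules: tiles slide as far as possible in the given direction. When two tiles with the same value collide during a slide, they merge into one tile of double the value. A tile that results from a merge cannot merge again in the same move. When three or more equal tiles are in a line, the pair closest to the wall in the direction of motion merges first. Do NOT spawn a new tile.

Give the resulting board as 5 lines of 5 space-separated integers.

Answer: 64  4 64 64  4
32 64  0 16  8
 8 32  0  8  0
 0  2  0 16  0
 0  0  0  0  0

Derivation:
Slide up:
col 0: [32, 32, 32, 8, 0] -> [64, 32, 8, 0, 0]
col 1: [2, 2, 64, 32, 2] -> [4, 64, 32, 2, 0]
col 2: [64, 0, 0, 0, 0] -> [64, 0, 0, 0, 0]
col 3: [64, 8, 8, 8, 16] -> [64, 16, 8, 16, 0]
col 4: [0, 4, 0, 0, 8] -> [4, 8, 0, 0, 0]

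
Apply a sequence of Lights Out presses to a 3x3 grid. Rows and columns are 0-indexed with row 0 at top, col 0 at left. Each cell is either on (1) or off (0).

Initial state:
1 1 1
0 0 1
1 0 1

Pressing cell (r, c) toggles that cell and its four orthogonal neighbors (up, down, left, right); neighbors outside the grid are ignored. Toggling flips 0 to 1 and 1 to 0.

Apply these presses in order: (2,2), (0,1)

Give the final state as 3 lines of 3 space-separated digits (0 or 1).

Answer: 0 0 0
0 1 0
1 1 0

Derivation:
After press 1 at (2,2):
1 1 1
0 0 0
1 1 0

After press 2 at (0,1):
0 0 0
0 1 0
1 1 0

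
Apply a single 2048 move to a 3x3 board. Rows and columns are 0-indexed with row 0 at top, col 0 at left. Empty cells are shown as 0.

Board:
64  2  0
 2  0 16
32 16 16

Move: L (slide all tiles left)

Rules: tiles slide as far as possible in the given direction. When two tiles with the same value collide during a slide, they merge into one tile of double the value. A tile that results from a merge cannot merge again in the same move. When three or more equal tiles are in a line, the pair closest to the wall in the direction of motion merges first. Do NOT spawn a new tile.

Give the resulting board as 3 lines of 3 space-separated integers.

Answer: 64  2  0
 2 16  0
32 32  0

Derivation:
Slide left:
row 0: [64, 2, 0] -> [64, 2, 0]
row 1: [2, 0, 16] -> [2, 16, 0]
row 2: [32, 16, 16] -> [32, 32, 0]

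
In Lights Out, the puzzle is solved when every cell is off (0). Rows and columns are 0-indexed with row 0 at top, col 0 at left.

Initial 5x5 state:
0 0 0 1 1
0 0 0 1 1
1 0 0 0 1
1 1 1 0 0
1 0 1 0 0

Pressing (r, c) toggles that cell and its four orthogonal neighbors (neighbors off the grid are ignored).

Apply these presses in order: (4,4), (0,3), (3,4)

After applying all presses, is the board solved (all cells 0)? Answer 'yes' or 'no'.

Answer: no

Derivation:
After press 1 at (4,4):
0 0 0 1 1
0 0 0 1 1
1 0 0 0 1
1 1 1 0 1
1 0 1 1 1

After press 2 at (0,3):
0 0 1 0 0
0 0 0 0 1
1 0 0 0 1
1 1 1 0 1
1 0 1 1 1

After press 3 at (3,4):
0 0 1 0 0
0 0 0 0 1
1 0 0 0 0
1 1 1 1 0
1 0 1 1 0

Lights still on: 10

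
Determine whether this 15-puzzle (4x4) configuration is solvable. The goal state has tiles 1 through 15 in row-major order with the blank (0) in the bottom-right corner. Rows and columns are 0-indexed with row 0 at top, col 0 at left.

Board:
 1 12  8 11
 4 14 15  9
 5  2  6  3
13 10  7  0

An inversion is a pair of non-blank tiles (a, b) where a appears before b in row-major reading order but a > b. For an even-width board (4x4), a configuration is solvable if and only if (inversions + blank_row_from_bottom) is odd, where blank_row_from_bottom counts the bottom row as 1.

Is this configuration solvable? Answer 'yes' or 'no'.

Answer: no

Derivation:
Inversions: 53
Blank is in row 3 (0-indexed from top), which is row 1 counting from the bottom (bottom = 1).
53 + 1 = 54, which is even, so the puzzle is not solvable.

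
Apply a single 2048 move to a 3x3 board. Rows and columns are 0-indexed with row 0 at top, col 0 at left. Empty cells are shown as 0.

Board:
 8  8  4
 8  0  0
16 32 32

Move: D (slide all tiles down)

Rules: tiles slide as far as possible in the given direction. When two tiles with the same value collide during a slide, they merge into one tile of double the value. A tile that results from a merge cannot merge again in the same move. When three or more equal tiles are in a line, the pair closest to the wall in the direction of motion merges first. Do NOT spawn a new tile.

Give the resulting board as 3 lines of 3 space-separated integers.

Slide down:
col 0: [8, 8, 16] -> [0, 16, 16]
col 1: [8, 0, 32] -> [0, 8, 32]
col 2: [4, 0, 32] -> [0, 4, 32]

Answer:  0  0  0
16  8  4
16 32 32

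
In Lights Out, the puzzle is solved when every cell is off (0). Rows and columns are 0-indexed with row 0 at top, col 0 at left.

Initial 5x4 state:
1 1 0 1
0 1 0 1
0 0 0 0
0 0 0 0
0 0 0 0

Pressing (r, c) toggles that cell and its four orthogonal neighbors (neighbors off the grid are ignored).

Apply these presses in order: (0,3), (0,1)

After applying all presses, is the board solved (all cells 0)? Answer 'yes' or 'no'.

Answer: yes

Derivation:
After press 1 at (0,3):
1 1 1 0
0 1 0 0
0 0 0 0
0 0 0 0
0 0 0 0

After press 2 at (0,1):
0 0 0 0
0 0 0 0
0 0 0 0
0 0 0 0
0 0 0 0

Lights still on: 0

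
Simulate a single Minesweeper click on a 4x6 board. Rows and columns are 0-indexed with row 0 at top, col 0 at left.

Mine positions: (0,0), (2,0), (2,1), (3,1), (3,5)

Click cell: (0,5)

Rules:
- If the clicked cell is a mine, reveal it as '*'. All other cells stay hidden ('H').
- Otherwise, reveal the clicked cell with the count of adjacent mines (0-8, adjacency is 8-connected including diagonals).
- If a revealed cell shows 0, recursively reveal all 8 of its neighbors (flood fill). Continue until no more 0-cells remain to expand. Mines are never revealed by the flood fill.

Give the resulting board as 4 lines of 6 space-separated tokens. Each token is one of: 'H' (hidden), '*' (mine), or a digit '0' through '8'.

H 1 0 0 0 0
H 3 1 0 0 0
H H 2 0 1 1
H H 2 0 1 H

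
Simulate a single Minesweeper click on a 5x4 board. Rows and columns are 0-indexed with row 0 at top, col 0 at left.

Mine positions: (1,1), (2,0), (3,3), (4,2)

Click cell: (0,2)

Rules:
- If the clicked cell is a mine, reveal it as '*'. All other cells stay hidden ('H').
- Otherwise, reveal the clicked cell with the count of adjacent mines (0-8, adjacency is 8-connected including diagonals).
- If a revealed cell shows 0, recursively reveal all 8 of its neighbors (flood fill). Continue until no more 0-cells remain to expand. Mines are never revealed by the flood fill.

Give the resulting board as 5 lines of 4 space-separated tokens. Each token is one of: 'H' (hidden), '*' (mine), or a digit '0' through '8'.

H H 1 H
H H H H
H H H H
H H H H
H H H H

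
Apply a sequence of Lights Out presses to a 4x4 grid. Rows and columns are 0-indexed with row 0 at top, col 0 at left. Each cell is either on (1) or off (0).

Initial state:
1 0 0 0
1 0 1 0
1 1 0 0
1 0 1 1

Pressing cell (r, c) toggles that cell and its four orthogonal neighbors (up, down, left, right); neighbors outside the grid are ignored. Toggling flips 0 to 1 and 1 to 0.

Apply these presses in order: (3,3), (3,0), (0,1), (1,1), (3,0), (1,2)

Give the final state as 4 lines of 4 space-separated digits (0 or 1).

After press 1 at (3,3):
1 0 0 0
1 0 1 0
1 1 0 1
1 0 0 0

After press 2 at (3,0):
1 0 0 0
1 0 1 0
0 1 0 1
0 1 0 0

After press 3 at (0,1):
0 1 1 0
1 1 1 0
0 1 0 1
0 1 0 0

After press 4 at (1,1):
0 0 1 0
0 0 0 0
0 0 0 1
0 1 0 0

After press 5 at (3,0):
0 0 1 0
0 0 0 0
1 0 0 1
1 0 0 0

After press 6 at (1,2):
0 0 0 0
0 1 1 1
1 0 1 1
1 0 0 0

Answer: 0 0 0 0
0 1 1 1
1 0 1 1
1 0 0 0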